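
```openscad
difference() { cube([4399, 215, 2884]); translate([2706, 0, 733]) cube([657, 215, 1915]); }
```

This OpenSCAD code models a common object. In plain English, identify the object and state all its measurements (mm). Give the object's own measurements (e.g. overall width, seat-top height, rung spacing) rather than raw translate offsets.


A wall 4399 mm long (x), 215 mm thick (y), 2884 mm tall, with a rectangular window opening cut through it. The opening is 657 mm wide and 1915 mm tall; its sill is at z = 733 mm and its near (−x) edge is 2706 mm from the wall's −x end. The opening passes through the full wall thickness.


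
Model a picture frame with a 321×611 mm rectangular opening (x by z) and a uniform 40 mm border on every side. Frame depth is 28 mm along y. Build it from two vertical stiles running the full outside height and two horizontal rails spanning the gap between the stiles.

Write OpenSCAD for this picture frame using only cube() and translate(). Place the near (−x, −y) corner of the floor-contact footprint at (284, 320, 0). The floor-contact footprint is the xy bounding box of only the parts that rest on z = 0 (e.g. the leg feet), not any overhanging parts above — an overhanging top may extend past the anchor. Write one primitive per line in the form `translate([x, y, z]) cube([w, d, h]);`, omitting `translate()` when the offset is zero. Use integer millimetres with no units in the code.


translate([284, 320, 0]) cube([40, 28, 691]);
translate([645, 320, 0]) cube([40, 28, 691]);
translate([324, 320, 0]) cube([321, 28, 40]);
translate([324, 320, 651]) cube([321, 28, 40]);


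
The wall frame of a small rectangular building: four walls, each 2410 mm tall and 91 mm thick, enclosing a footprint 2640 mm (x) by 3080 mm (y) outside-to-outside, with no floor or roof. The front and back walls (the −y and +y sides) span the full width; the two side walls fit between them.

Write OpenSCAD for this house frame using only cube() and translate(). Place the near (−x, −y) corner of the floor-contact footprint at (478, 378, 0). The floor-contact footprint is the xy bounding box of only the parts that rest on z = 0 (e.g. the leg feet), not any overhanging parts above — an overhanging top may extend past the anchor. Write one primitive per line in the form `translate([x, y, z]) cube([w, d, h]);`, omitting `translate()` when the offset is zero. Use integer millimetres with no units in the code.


translate([478, 378, 0]) cube([2640, 91, 2410]);
translate([478, 3367, 0]) cube([2640, 91, 2410]);
translate([478, 469, 0]) cube([91, 2898, 2410]);
translate([3027, 469, 0]) cube([91, 2898, 2410]);


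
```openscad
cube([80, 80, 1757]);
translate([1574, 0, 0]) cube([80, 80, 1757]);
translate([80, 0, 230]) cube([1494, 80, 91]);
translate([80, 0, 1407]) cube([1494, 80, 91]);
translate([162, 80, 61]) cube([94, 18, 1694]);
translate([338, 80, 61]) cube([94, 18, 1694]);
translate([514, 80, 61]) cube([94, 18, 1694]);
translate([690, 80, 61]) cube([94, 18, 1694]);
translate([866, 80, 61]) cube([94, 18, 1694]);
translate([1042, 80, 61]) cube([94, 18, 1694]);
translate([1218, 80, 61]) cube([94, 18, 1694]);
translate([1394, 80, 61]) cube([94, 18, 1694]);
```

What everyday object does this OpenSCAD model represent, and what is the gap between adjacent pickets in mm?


A fence section. The picket gap is 82 mm.

Two posts, two rails, 8 pickets — a fence section. Span 1494 mm holds 8 pickets of 94 mm with 9 equal gaps: ⌊(1494 − 8·94) / 9⌋ = 82 mm.


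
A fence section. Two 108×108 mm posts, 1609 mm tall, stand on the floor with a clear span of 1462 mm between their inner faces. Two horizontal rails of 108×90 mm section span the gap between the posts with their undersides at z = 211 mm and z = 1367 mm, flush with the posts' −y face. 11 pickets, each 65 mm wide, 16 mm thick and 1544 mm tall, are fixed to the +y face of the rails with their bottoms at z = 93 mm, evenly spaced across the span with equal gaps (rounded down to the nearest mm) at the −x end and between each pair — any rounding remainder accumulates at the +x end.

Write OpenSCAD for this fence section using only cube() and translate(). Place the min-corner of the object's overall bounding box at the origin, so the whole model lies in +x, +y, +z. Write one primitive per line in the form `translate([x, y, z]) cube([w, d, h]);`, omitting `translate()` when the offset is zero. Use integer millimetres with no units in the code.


cube([108, 108, 1609]);
translate([1570, 0, 0]) cube([108, 108, 1609]);
translate([108, 0, 211]) cube([1462, 108, 90]);
translate([108, 0, 1367]) cube([1462, 108, 90]);
translate([170, 108, 93]) cube([65, 16, 1544]);
translate([297, 108, 93]) cube([65, 16, 1544]);
translate([424, 108, 93]) cube([65, 16, 1544]);
translate([551, 108, 93]) cube([65, 16, 1544]);
translate([678, 108, 93]) cube([65, 16, 1544]);
translate([805, 108, 93]) cube([65, 16, 1544]);
translate([932, 108, 93]) cube([65, 16, 1544]);
translate([1059, 108, 93]) cube([65, 16, 1544]);
translate([1186, 108, 93]) cube([65, 16, 1544]);
translate([1313, 108, 93]) cube([65, 16, 1544]);
translate([1440, 108, 93]) cube([65, 16, 1544]);


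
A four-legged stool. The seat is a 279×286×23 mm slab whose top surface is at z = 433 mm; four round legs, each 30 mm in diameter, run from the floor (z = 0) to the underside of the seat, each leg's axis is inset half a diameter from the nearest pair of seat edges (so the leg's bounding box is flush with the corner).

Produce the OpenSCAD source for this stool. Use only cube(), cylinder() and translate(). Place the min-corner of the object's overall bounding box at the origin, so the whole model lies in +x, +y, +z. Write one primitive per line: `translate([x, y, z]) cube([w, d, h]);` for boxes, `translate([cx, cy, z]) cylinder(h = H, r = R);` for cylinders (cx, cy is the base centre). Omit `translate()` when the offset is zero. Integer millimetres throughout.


translate([0, 0, 410]) cube([279, 286, 23]);
translate([15, 15, 0]) cylinder(h = 410, r = 15);
translate([264, 15, 0]) cylinder(h = 410, r = 15);
translate([15, 271, 0]) cylinder(h = 410, r = 15);
translate([264, 271, 0]) cylinder(h = 410, r = 15);


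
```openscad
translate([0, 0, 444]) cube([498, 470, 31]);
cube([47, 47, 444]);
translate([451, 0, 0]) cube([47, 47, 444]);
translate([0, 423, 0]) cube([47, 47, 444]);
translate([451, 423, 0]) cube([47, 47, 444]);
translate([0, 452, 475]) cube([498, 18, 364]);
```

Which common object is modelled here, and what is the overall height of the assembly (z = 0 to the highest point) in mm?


A chair. The overall height is 839 mm.

A slab on four corner posts with a tall panel at the back — a chair. The seat slab sits at z = 444 with thickness 31, and the 364 mm backrest starts at the seat top, so the overall height is 444 + 31 + 364 = 839 mm.


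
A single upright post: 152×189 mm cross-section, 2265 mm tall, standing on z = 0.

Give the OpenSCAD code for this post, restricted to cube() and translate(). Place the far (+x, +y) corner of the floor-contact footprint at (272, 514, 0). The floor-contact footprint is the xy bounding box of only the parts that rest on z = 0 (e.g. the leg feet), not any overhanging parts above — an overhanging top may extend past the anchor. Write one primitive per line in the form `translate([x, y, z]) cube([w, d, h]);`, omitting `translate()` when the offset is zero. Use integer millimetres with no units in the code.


translate([120, 325, 0]) cube([152, 189, 2265]);


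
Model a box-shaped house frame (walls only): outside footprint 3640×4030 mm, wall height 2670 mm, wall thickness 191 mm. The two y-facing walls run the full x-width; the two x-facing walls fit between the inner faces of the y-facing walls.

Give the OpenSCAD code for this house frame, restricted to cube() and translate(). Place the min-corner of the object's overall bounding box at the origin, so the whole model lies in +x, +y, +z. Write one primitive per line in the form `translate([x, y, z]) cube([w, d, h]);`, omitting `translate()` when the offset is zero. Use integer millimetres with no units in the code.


cube([3640, 191, 2670]);
translate([0, 3839, 0]) cube([3640, 191, 2670]);
translate([0, 191, 0]) cube([191, 3648, 2670]);
translate([3449, 191, 0]) cube([191, 3648, 2670]);


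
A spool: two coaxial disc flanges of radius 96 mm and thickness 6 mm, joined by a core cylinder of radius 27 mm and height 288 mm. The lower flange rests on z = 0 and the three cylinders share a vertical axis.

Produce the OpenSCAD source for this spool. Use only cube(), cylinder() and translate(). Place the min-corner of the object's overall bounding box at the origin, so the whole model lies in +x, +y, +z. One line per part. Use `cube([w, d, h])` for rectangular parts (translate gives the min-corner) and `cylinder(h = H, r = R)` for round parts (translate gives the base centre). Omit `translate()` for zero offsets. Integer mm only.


translate([96, 96, 0]) cylinder(h = 6, r = 96);
translate([96, 96, 6]) cylinder(h = 288, r = 27);
translate([96, 96, 294]) cylinder(h = 6, r = 96);


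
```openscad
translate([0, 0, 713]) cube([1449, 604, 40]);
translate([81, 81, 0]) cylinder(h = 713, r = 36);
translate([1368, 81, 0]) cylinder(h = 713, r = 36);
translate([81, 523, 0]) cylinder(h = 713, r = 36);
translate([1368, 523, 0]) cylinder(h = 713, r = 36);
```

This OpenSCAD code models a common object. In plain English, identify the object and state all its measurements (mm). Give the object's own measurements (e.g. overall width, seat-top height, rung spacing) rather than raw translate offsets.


A table: top 1449 mm (x) × 604 mm (y), 40 mm thick, upper face at z = 753 mm, on four round legs of 72 mm diameter, each leg's bounding box inset 45 mm from the nearest pair of top edges from z = 0 to the bottom of the top.


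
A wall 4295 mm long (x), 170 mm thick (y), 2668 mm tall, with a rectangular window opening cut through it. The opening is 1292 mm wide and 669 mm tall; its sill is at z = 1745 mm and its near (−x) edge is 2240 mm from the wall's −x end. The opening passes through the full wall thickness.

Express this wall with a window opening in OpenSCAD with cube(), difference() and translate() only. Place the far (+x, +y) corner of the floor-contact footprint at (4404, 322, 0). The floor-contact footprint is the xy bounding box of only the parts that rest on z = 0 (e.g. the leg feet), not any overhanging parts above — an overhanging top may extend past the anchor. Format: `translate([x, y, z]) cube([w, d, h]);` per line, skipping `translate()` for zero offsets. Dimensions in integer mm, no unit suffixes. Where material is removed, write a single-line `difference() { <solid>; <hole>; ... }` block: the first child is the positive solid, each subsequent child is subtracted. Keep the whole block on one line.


difference() { translate([109, 152, 0]) cube([4295, 170, 2668]); translate([2349, 152, 1745]) cube([1292, 170, 669]); }


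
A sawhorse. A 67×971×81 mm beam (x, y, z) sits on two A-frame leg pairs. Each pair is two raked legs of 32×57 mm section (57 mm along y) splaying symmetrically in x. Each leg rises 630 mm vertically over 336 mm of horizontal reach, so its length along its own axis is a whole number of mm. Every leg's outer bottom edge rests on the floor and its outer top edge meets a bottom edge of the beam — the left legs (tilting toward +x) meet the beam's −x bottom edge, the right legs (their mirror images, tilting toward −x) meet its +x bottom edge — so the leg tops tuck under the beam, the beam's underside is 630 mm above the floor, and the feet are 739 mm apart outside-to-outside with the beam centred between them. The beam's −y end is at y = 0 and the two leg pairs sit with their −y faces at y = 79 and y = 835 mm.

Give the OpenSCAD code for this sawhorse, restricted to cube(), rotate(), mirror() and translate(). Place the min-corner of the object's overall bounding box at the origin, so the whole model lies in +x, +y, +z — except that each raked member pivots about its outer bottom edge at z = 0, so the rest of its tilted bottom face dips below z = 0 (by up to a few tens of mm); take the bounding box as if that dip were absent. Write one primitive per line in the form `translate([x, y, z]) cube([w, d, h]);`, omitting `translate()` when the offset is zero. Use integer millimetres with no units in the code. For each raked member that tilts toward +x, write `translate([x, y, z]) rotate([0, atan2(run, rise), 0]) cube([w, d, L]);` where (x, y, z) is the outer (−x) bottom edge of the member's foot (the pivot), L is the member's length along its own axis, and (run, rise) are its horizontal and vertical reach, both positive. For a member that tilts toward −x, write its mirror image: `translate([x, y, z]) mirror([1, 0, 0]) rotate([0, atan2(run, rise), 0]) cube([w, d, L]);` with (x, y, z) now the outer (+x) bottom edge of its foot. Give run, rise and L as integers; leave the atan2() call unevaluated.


translate([336, 0, 630]) cube([67, 971, 81]);
translate([0, 79, 0]) rotate([0, atan2(336, 630), 0]) cube([32, 57, 714]);
translate([739, 79, 0]) mirror([1, 0, 0]) rotate([0, atan2(336, 630), 0]) cube([32, 57, 714]);
translate([0, 835, 0]) rotate([0, atan2(336, 630), 0]) cube([32, 57, 714]);
translate([739, 835, 0]) mirror([1, 0, 0]) rotate([0, atan2(336, 630), 0]) cube([32, 57, 714]);


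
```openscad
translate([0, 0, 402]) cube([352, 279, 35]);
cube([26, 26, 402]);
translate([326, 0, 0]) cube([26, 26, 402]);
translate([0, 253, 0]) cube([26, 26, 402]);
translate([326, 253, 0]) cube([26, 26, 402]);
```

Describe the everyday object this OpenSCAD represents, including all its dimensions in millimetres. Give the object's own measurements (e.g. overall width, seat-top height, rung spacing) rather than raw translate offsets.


A four-legged stool. The seat is a 352×279×35 mm slab whose top surface is at z = 437 mm; four square legs, each 26×26 mm in cross-section, run from the floor (z = 0) to the underside of the seat, each flush with a corner of the seat.


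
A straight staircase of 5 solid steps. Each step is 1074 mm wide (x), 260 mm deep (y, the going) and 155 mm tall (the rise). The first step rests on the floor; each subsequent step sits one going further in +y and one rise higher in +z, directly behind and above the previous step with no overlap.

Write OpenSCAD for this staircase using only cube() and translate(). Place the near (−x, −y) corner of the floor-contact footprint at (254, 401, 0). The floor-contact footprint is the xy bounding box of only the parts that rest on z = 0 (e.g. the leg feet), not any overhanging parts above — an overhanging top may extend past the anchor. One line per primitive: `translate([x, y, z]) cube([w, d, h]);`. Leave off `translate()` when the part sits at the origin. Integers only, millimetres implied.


translate([254, 401, 0]) cube([1074, 260, 155]);
translate([254, 661, 155]) cube([1074, 260, 155]);
translate([254, 921, 310]) cube([1074, 260, 155]);
translate([254, 1181, 465]) cube([1074, 260, 155]);
translate([254, 1441, 620]) cube([1074, 260, 155]);


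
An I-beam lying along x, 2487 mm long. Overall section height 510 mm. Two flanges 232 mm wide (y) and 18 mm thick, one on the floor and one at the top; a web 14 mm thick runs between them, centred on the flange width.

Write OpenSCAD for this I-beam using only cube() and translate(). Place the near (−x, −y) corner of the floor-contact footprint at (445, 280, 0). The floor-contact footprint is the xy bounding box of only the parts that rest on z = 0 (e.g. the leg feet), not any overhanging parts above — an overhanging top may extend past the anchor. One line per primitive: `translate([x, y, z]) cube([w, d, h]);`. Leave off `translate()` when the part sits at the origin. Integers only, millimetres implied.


translate([445, 280, 0]) cube([2487, 232, 18]);
translate([445, 389, 18]) cube([2487, 14, 474]);
translate([445, 280, 492]) cube([2487, 232, 18]);


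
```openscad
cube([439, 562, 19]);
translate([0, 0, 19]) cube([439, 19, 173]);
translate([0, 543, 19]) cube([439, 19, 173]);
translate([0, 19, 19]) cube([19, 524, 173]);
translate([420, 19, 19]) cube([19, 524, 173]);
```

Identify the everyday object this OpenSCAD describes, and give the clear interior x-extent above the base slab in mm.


An open box. The internal width is 401 mm.

A 439×562 base slab with four walls standing on it — an open box. The base is 439 mm wide and the walls are 19 mm thick, so the internal width is 439 − 2 × 19 = 401 mm.


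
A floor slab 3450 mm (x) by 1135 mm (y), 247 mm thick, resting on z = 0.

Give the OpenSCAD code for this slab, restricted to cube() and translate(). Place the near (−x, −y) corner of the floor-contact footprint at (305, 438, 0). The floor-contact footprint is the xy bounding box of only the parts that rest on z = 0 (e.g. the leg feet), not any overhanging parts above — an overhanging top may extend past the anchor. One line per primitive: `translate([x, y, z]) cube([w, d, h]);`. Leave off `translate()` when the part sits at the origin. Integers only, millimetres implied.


translate([305, 438, 0]) cube([3450, 1135, 247]);


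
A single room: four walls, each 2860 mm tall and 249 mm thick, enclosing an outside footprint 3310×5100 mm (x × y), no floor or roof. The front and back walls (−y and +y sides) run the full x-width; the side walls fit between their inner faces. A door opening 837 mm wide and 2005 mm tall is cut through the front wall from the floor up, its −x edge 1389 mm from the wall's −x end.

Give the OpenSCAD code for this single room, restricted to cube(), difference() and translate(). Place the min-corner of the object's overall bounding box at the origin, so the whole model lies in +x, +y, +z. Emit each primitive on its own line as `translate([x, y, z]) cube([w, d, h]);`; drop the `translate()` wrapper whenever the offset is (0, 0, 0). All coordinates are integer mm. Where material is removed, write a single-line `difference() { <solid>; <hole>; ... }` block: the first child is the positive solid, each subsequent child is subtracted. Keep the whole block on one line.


difference() { cube([3310, 249, 2860]); translate([1389, 0, 0]) cube([837, 249, 2005]); }
translate([0, 4851, 0]) cube([3310, 249, 2860]);
translate([0, 249, 0]) cube([249, 4602, 2860]);
translate([3061, 249, 0]) cube([249, 4602, 2860]);


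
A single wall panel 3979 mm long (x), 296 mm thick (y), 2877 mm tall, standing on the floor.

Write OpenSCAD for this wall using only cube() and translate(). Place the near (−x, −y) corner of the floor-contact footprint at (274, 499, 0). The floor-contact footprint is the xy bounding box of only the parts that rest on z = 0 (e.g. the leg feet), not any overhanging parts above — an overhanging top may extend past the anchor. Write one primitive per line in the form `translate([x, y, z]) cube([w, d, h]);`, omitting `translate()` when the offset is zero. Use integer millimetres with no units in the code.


translate([274, 499, 0]) cube([3979, 296, 2877]);


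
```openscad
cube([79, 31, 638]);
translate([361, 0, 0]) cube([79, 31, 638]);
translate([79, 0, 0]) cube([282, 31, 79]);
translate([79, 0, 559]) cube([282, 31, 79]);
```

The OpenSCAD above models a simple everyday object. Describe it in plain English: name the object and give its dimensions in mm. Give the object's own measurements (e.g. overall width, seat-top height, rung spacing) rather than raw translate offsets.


A rectangular picture frame lying in the x–z plane (depth along y). The opening is 282 mm wide (x) by 480 mm tall (z), surrounded by a border 79 mm wide on all four sides. The frame is 31 mm deep and is made of two full-height vertical stiles with two horizontal rails fitted between them.


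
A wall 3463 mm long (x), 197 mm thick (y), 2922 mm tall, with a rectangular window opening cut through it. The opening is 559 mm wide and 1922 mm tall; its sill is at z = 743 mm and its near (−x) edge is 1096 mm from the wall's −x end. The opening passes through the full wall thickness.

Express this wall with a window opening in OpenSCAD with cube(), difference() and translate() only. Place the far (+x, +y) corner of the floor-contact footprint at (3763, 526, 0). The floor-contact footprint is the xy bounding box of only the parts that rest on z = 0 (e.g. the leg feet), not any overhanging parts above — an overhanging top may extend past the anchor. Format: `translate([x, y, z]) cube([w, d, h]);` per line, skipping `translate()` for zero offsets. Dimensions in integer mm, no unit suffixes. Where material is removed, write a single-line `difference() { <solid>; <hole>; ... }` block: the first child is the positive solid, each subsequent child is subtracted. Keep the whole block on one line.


difference() { translate([300, 329, 0]) cube([3463, 197, 2922]); translate([1396, 329, 743]) cube([559, 197, 1922]); }


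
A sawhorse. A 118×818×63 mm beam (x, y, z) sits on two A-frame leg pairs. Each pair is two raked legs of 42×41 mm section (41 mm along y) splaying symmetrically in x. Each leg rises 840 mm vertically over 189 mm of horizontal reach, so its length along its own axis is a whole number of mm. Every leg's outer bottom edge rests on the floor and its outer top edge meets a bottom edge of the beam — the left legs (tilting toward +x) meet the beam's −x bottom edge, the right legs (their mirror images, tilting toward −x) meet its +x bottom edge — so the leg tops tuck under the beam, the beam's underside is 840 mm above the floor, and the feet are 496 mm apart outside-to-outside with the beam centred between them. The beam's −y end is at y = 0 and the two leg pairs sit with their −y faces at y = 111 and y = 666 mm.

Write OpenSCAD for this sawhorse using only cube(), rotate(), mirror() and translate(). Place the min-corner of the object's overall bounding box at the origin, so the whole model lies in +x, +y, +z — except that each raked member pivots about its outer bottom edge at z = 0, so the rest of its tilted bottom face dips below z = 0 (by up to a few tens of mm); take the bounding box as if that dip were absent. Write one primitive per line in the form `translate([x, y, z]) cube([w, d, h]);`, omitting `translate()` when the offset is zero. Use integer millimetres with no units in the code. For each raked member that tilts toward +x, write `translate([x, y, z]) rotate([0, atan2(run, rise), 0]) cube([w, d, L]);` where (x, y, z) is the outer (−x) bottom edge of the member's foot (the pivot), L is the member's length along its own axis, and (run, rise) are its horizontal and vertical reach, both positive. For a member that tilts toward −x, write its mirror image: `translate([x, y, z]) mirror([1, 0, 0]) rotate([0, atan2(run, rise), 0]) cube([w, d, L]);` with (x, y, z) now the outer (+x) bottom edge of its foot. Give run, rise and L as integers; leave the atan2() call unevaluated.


translate([189, 0, 840]) cube([118, 818, 63]);
translate([0, 111, 0]) rotate([0, atan2(189, 840), 0]) cube([42, 41, 861]);
translate([496, 111, 0]) mirror([1, 0, 0]) rotate([0, atan2(189, 840), 0]) cube([42, 41, 861]);
translate([0, 666, 0]) rotate([0, atan2(189, 840), 0]) cube([42, 41, 861]);
translate([496, 666, 0]) mirror([1, 0, 0]) rotate([0, atan2(189, 840), 0]) cube([42, 41, 861]);


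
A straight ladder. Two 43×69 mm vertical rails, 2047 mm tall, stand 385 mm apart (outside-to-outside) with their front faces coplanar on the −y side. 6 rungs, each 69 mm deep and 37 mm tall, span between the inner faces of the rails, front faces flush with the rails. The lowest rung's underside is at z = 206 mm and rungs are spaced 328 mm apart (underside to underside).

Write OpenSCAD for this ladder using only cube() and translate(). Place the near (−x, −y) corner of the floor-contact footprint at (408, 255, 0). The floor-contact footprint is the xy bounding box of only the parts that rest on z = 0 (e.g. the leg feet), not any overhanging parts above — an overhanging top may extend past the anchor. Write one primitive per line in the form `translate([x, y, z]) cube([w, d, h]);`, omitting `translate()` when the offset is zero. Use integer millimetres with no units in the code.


translate([408, 255, 0]) cube([43, 69, 2047]);
translate([750, 255, 0]) cube([43, 69, 2047]);
translate([451, 255, 206]) cube([299, 69, 37]);
translate([451, 255, 534]) cube([299, 69, 37]);
translate([451, 255, 862]) cube([299, 69, 37]);
translate([451, 255, 1190]) cube([299, 69, 37]);
translate([451, 255, 1518]) cube([299, 69, 37]);
translate([451, 255, 1846]) cube([299, 69, 37]);


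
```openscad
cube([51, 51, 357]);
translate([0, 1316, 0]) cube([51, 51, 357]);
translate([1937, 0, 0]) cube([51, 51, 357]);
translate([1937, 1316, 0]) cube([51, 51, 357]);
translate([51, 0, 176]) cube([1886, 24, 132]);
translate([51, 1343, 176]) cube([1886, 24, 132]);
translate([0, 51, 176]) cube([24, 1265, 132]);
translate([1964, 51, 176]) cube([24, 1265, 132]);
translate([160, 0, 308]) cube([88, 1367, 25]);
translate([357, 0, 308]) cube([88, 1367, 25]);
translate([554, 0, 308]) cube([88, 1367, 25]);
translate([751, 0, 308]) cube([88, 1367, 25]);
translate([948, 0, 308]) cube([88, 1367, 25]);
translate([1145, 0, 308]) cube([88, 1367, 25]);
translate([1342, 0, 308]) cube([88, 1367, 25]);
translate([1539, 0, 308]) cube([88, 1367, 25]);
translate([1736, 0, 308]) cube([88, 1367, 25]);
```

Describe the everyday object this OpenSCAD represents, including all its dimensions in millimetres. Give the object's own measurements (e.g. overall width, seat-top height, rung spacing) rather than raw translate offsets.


A bed frame 1988 mm long (x) by 1367 mm wide (y). Four 51×51 mm corner posts, 357 mm tall, at the corners of the footprint. Four rails of 24 mm thickness and 132 mm height run between adjacent posts with their undersides at z = 176 mm, their outer faces flush with the outside of the frame (the two x-running rails run between the posts' inner faces; the two y-running rails run between the posts' inner faces). 9 slats, each 88 mm wide (x) and 25 mm thick, lie across the top of the two x-running rails, running the full 1367 mm width of the frame in y; along x they sit between the end posts with a 109 mm gap after the −x posts and between neighbouring slats, leaving 113 mm before the +x posts.


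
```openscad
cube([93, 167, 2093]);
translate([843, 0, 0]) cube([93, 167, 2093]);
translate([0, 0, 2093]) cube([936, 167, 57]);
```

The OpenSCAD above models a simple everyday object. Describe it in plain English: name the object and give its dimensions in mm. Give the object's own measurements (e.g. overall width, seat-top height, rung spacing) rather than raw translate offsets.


A door frame. The clear opening is 750 mm wide and 2093 mm high. Two 93 mm wide jambs, 167 mm deep, stand either side of the opening from the floor to the top of the opening. A 57 mm thick head sits across the top of both jambs, spanning the full outside width of the frame.


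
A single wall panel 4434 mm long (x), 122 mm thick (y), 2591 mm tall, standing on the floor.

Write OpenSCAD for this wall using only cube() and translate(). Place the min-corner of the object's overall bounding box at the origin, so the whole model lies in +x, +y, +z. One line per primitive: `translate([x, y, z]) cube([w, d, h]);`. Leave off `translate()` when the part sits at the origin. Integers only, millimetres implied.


cube([4434, 122, 2591]);


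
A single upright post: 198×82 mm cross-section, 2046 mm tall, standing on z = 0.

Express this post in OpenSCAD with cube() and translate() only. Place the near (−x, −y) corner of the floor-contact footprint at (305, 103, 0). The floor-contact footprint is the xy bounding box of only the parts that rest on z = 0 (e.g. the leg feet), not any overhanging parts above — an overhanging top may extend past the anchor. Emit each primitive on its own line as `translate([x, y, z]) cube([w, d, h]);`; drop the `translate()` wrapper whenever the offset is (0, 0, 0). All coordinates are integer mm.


translate([305, 103, 0]) cube([198, 82, 2046]);


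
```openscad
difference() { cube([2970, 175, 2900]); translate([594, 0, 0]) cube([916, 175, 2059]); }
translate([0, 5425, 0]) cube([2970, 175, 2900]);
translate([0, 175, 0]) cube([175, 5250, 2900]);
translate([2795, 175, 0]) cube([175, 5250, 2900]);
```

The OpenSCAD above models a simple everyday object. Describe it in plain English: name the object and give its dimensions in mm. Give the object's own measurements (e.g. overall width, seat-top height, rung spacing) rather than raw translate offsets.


A single room: four walls, each 2900 mm tall and 175 mm thick, enclosing an outside footprint 2970×5600 mm (x × y), no floor or roof. The front and back walls (−y and +y sides) run the full x-width; the side walls fit between their inner faces. A door opening 916 mm wide and 2059 mm tall is cut through the front wall from the floor up, its −x edge 594 mm from the wall's −x end.


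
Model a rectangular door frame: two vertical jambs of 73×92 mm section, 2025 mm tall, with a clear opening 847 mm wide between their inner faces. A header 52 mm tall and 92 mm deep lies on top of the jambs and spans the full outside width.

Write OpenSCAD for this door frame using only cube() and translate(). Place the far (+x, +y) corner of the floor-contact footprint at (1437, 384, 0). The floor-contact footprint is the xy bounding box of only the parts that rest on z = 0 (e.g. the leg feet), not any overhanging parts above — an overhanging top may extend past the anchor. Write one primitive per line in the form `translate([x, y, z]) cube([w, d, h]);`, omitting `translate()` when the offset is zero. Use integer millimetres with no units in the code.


translate([444, 292, 0]) cube([73, 92, 2025]);
translate([1364, 292, 0]) cube([73, 92, 2025]);
translate([444, 292, 2025]) cube([993, 92, 52]);


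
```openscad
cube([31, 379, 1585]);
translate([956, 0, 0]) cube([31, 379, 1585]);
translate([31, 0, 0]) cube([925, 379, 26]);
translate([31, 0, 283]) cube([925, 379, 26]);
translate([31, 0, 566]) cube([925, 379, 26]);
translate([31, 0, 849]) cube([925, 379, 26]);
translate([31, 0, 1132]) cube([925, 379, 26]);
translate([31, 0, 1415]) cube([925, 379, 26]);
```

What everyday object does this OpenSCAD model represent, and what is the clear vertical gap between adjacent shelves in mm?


A bookshelf. The clear shelf gap is 257 mm.

Two tall side panels with 6 horizontal boards between them — a bookshelf. The first two shelf undersides are at z = 0 and z = 283; with shelf thickness 26, the clear gap is 283 − 0 − 26 = 257 mm.


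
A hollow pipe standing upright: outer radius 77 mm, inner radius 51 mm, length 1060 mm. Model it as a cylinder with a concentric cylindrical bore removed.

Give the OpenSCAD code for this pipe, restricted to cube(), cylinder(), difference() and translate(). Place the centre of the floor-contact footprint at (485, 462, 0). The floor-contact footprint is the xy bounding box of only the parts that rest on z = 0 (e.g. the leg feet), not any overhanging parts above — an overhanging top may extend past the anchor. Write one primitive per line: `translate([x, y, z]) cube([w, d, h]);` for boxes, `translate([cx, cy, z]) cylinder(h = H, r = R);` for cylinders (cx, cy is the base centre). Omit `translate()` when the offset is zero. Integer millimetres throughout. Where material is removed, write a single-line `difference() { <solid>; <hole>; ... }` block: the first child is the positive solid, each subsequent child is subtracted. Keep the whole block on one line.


difference() { translate([485, 462, 0]) cylinder(h = 1060, r = 77); translate([485, 462, 0]) cylinder(h = 1060, r = 51); }


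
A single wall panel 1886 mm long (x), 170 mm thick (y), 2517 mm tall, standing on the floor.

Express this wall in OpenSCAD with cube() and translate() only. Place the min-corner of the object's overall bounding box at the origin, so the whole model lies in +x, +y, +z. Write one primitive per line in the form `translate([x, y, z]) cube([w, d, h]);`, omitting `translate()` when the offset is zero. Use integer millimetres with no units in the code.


cube([1886, 170, 2517]);


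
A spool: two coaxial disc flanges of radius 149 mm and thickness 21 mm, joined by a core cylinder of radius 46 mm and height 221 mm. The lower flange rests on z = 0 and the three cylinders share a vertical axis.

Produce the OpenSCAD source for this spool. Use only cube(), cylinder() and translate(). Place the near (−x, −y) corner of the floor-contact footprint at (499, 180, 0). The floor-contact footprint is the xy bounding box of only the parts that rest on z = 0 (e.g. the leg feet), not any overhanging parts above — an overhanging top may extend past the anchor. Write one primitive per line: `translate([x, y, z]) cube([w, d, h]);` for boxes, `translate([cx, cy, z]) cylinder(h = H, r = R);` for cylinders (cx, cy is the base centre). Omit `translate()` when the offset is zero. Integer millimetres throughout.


translate([648, 329, 0]) cylinder(h = 21, r = 149);
translate([648, 329, 21]) cylinder(h = 221, r = 46);
translate([648, 329, 242]) cylinder(h = 21, r = 149);


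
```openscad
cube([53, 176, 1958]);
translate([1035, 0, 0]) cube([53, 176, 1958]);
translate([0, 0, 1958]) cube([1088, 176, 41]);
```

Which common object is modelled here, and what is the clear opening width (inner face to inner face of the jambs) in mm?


A door frame. The clear opening width is 982 mm.

Two 1958 mm tall posts with a header on top — a door frame. The left jamb is 53 mm wide at x = 0; the right jamb starts at x = 1035. The clear opening is 1035 − 53 = 982 mm.


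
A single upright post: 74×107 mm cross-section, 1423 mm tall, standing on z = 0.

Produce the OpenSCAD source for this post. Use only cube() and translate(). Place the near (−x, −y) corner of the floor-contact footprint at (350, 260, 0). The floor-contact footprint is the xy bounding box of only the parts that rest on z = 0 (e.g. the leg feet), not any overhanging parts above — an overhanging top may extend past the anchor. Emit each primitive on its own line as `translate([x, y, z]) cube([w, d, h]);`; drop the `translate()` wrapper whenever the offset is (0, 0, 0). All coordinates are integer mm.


translate([350, 260, 0]) cube([74, 107, 1423]);


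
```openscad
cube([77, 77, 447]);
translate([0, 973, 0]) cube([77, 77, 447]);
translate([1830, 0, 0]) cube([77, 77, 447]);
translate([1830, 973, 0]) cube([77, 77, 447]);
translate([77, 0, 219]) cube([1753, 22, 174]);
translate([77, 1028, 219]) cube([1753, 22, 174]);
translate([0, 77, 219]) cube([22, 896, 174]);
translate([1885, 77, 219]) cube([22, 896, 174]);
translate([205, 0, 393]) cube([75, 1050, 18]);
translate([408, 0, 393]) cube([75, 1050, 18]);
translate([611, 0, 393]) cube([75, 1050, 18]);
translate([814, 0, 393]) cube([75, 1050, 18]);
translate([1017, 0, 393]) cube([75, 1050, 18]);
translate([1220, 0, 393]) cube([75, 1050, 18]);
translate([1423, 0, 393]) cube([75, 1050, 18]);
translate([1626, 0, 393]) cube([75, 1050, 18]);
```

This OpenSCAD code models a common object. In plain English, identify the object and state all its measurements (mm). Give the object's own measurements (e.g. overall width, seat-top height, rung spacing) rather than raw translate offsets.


A bed frame 1907 mm long (x) by 1050 mm wide (y). Four 77×77 mm corner posts, 447 mm tall, at the corners of the footprint. Four rails of 22 mm thickness and 174 mm height run between adjacent posts with their undersides at z = 219 mm, their outer faces flush with the outside of the frame (the two x-running rails run between the posts' inner faces; the two y-running rails run between the posts' inner faces). 8 slats, each 75 mm wide (x) and 18 mm thick, lie across the top of the two x-running rails, running the full 1050 mm width of the frame in y; along x they sit between the end posts with a 128 mm gap after the −x posts and between neighbouring slats, leaving 129 mm before the +x posts.


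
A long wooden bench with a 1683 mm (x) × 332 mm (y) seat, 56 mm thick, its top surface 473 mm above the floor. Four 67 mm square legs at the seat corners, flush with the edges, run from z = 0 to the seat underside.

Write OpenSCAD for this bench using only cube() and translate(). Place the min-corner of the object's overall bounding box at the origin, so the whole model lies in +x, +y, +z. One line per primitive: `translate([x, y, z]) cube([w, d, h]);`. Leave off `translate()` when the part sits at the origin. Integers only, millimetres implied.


translate([0, 0, 417]) cube([1683, 332, 56]);
cube([67, 67, 417]);
translate([0, 265, 0]) cube([67, 67, 417]);
translate([1616, 0, 0]) cube([67, 67, 417]);
translate([1616, 265, 0]) cube([67, 67, 417]);


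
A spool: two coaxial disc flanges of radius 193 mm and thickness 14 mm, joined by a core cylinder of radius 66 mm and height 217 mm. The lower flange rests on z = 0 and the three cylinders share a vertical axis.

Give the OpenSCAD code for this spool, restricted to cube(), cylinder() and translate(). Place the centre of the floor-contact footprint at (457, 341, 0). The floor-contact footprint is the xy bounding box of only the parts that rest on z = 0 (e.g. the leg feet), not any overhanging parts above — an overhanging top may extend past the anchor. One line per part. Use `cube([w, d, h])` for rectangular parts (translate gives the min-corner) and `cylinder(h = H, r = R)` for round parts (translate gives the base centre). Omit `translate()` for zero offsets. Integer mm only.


translate([457, 341, 0]) cylinder(h = 14, r = 193);
translate([457, 341, 14]) cylinder(h = 217, r = 66);
translate([457, 341, 231]) cylinder(h = 14, r = 193);


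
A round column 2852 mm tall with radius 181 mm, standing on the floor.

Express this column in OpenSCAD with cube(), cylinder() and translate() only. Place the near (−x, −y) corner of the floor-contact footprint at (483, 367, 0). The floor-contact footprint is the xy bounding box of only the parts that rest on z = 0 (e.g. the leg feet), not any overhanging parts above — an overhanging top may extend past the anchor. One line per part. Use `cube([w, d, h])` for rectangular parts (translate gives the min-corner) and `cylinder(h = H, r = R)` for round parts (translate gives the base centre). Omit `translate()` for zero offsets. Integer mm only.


translate([664, 548, 0]) cylinder(h = 2852, r = 181);


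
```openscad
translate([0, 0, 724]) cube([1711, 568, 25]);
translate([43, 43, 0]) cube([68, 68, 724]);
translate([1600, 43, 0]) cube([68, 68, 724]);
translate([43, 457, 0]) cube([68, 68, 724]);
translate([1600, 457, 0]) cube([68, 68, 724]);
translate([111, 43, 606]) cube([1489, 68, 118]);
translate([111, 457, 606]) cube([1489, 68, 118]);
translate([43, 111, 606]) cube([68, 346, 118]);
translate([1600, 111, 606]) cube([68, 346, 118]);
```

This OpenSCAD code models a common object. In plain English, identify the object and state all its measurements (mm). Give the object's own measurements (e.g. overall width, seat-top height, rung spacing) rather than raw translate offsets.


A table: top 1711 mm (x) × 568 mm (y), 25 mm thick, upper face at z = 749 mm, on four 68×68 mm square legs, each inset 43 mm from the nearest pair of top edges from z = 0 to the bottom of the top. Four apron rails, 68 mm thick and 118 mm tall, run between adjacent legs with their top edges flush with the underside of the top and their outer faces flush with the legs' outer faces.


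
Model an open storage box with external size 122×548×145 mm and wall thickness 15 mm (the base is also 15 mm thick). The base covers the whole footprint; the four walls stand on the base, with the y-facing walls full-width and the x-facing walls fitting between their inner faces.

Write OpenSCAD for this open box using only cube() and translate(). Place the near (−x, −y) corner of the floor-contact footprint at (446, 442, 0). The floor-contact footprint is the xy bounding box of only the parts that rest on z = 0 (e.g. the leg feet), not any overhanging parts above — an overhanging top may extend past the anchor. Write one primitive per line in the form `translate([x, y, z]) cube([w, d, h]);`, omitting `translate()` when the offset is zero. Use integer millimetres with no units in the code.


translate([446, 442, 0]) cube([122, 548, 15]);
translate([446, 442, 15]) cube([122, 15, 130]);
translate([446, 975, 15]) cube([122, 15, 130]);
translate([446, 457, 15]) cube([15, 518, 130]);
translate([553, 457, 15]) cube([15, 518, 130]);
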